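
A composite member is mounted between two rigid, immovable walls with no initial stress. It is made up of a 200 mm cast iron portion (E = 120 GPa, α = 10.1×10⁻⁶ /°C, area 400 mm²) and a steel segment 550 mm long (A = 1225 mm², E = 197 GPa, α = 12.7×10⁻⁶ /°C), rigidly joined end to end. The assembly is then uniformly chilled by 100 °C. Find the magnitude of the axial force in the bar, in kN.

If the supports were absent, the total length change would be Σ αᵢΔT Lᵢ = 10.1×10⁻⁶×100×200 + 12.7×10⁻⁶×100×550 = 0.9005 mm.
The rigid supports impose zero overall length change; the single axial force P common to all segments must satisfy P Σ Lᵢ/(AᵢEᵢ) = δ_free.
The series flexibility is Σ Lᵢ/(AᵢEᵢ) = 200/(400×120×10³) + 550/(1225×197×10³) = 6.446×10⁻⁶ mm/N.
Hence P = δ_free / Σ(L/AE) = 0.9005/6.446×10⁻⁶ = 139.7 kN (tensile).

P ≈ 140 kN (tensile)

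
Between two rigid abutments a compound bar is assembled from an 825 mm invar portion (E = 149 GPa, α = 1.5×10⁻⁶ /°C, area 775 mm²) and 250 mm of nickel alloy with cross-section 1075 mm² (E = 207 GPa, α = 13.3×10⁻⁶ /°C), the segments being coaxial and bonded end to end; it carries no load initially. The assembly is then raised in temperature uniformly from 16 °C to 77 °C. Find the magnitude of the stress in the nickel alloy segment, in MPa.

With the walls removed the bar would change length by δ_free = Σ αᵢΔT Lᵢ = 1.5×10⁻⁶×61×825 + 13.3×10⁻⁶×61×250 = 0.2783 mm.
Since the ends are fixed, an axial force P builds up, equal in every segment, with P · Σ Lᵢ/(AᵢEᵢ) = δ_free.
Σ Lᵢ/(AᵢEᵢ) = 825/(775×149×10³) + 250/(1075×207×10³) = 8.268×10⁻⁶ mm/N.
Hence P = δ_free / Σ(L/AE) = 0.2783/8.268×10⁻⁶ = 33.66 kN (compressive).
σ_{nickel alloy} = P / A = 33660 / 1075 = 31.31 MPa.

σ ≈ 31.3 MPa (compressive)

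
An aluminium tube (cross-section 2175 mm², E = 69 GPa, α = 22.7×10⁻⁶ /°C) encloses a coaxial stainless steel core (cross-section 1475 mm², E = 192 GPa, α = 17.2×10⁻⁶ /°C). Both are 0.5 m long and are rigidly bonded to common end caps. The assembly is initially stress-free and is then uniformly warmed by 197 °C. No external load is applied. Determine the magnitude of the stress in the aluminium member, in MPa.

σ ≈ 48.9 MPa (compressive)

Both members must finish at the same length. With the larger α, the aluminium tends to over-expand; the plates restrain it, putting the aluminium in compression and the stainless steel in tension. With no external load the two internal forces are equal and opposite, magnitude P.
Equating the net (thermal + elastic) strains gives |α₁ − α₂|·ΔT = P·[1/(A₁E₁) + 1/(A₂E₂)].
|α₁ − α₂|·ΔT = 5.5×10⁻⁶ × 197 = 0.001084.
1/(A₁E₁) + 1/(A₂E₂) = 1/(2175×69×10³) + 1/(1475×192×10³) = 1.019×10⁻⁸ N⁻¹.
P = 0.001084 / 1.019×10⁻⁸ = 106300 N = 106.3 kN.
σ_{aluminium} = P/A₁ = 106300/2175 = 48.87 MPa, compressive.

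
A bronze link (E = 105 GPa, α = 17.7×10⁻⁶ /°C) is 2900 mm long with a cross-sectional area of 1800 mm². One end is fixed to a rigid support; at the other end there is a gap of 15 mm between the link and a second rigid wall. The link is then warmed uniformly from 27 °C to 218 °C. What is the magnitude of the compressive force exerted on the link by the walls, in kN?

P ≈ 0 kN

If the wall were absent the link would grow by αΔT L = 17.7×10⁻⁶ × 191 × 2900 = 9.804 mm.
Since δ_free = 9.8 mm is less than the 15 mm gap, the link never touches the wall. No axial force develops.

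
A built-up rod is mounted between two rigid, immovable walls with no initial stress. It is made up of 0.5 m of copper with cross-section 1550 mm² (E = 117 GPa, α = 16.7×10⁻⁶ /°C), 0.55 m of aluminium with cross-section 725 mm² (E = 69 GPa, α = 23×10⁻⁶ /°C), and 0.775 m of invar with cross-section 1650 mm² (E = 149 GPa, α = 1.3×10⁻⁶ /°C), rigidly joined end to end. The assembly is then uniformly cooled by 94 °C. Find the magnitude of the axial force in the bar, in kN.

P ≈ 122 kN (tensile)

Free thermal contraction of the whole bar: Σ αᵢΔT Lᵢ = 16.7×10⁻⁶×94×500 + 23×10⁻⁶×94×550 + 1.3×10⁻⁶×94×775 = 2.069 mm.
The walls prevent any net length change, so an axial force P (same in every segment) develops. Compatibility: P · Σ Lᵢ/(AᵢEᵢ) = δ_free.
Σ Lᵢ/(AᵢEᵢ) = 500/(1550×117×10³) + 550/(725×69×10³) + 775/(1650×149×10³) = 1.69×10⁻⁵ mm/N.
P = 2.069 / 1.69×10⁻⁵ = 122400 N = 122.4 kN, tensile.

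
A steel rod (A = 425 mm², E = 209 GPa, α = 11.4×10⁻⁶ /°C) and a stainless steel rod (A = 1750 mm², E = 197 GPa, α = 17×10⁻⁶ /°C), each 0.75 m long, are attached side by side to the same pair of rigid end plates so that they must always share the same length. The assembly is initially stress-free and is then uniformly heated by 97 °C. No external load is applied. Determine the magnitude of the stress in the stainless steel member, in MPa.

Both members must finish at the same length. With the larger α, the stainless steel tends to over-expand; the plates restrain it, putting the stainless steel in compression and the steel in tension. With no external load the two internal forces are equal and opposite, magnitude P.
Compatibility of the two members (thermal + elastic change equal): (α₁ − α₂)ΔT = P·[1/(A₁E₁) + 1/(A₂E₂)].
|α₁ − α₂|·ΔT = 5.6×10⁻⁶ × 97 = 0.0005432.
1/(A₁E₁) + 1/(A₂E₂) = 1/(425×209×10³) + 1/(1750×197×10³) = 1.416×10⁻⁸ N⁻¹.
P = 0.0005432 / 1.416×10⁻⁸ = 38360 N = 38.36 kN.
σ_{stainless steel} = P/A₂ = 38360/1750 = 21.92 MPa, compressive.

σ ≈ 21.9 MPa (compressive)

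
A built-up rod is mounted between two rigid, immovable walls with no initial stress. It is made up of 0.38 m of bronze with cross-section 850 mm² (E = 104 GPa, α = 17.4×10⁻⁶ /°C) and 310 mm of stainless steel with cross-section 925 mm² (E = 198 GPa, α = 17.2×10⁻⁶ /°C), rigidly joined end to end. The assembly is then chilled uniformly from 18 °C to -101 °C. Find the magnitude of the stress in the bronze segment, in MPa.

σ ≈ 279 MPa (tensile)

If the supports were absent, the total length change would be Σ αᵢΔT Lᵢ = 17.4×10⁻⁶×119×380 + 17.2×10⁻⁶×119×310 = 1.421 mm.
The walls prevent any net length change, so an axial force P (same in every segment) develops. Compatibility: P · Σ Lᵢ/(AᵢEᵢ) = δ_free.
The series flexibility is Σ Lᵢ/(AᵢEᵢ) = 380/(850×104×10³) + 310/(925×198×10³) = 5.991×10⁻⁶ mm/N.
Hence P = δ_free / Σ(L/AE) = 1.421/5.991×10⁻⁶ = 237.2 kN (tensile).
σ_{bronze} = P / A = 237200 / 850 = 279.1 MPa.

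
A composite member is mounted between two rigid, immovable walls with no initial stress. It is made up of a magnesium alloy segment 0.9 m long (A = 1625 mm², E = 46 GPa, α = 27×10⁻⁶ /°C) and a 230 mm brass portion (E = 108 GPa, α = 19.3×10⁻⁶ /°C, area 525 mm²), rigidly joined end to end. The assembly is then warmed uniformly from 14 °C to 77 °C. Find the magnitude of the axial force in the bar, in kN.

With the walls removed the bar would change length by δ_free = Σ αᵢΔT Lᵢ = 27×10⁻⁶×63×900 + 19.3×10⁻⁶×63×230 = 1.811 mm.
The walls prevent any net length change, so an axial force P (same in every segment) develops. Compatibility: P · Σ Lᵢ/(AᵢEᵢ) = δ_free.
Σ Lᵢ/(AᵢEᵢ) = 900/(1625×46×10³) + 230/(525×108×10³) = 1.61×10⁻⁵ mm/N.
P = 1.811 / 1.61×10⁻⁵ = 112500 N = 112.5 kN, compressive.

P ≈ 112 kN (compressive)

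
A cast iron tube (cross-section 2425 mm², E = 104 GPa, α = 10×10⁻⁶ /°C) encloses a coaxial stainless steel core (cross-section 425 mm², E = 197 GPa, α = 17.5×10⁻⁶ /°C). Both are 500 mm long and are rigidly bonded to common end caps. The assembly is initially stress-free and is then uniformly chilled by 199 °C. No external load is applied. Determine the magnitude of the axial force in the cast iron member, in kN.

The stainless steel has the larger α, so on cooling it would change length more than the cast iron if both were free. The rigid plates force a common final length, so the stainless steel is put into tension and the cast iron into compression, with equal and opposite forces P (no external load).
Setting the final lengths equal and cancelling L: (α₁ − α₂)ΔT = P/(A₁E₁) + P/(A₂E₂).
|α₁ − α₂|·ΔT = 7.5×10⁻⁶ × 199 = 0.001492.
1/(A₁E₁) + 1/(A₂E₂) = 1/(2425×104×10³) + 1/(425×197×10³) = 1.591×10⁻⁸ N⁻¹.
P = 0.001492 / 1.591×10⁻⁸ = 93810 N = 93.81 kN.

P ≈ 93.8 kN (compressive in the cast iron)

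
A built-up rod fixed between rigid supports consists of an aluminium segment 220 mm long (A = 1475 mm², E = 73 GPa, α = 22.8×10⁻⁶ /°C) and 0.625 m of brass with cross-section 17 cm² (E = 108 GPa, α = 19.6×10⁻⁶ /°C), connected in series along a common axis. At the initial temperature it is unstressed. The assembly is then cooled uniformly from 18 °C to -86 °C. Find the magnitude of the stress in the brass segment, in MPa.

Free thermal contraction of the whole bar: Σ αᵢΔT Lᵢ = 22.8×10⁻⁶×104×220 + 19.6×10⁻⁶×104×625 = 1.796 mm.
Since the ends are fixed, an axial force P builds up, equal in every segment, with P · Σ Lᵢ/(AᵢEᵢ) = δ_free.
Σ Lᵢ/(AᵢEᵢ) = 220/(1475×73×10³) + 625/(1700×108×10³) = 5.447×10⁻⁶ mm/N.
Hence P = δ_free / Σ(L/AE) = 1.796/5.447×10⁻⁶ = 329.6 kN (tensile).
σ_{brass} = P / A = 329600 / 1700 = 193.9 MPa.

σ ≈ 194 MPa (tensile)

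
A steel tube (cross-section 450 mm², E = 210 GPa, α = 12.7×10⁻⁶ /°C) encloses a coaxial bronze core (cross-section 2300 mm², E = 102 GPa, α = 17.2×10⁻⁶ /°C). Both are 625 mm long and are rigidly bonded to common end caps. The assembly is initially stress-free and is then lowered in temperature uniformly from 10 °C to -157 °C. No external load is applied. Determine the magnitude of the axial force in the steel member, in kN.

P ≈ 50.6 kN (compressive in the steel)

The bronze has the larger α, so on cooling it would change length more than the steel if both were free. The rigid plates force a common final length, so the bronze is put into tension and the steel into compression, with equal and opposite forces P (no external load).
Equating the net (thermal + elastic) strains gives |α₁ − α₂|·ΔT = P·[1/(A₁E₁) + 1/(A₂E₂)].
|α₁ − α₂|·ΔT = 4.5×10⁻⁶ × 167 = 0.0007515.
1/(A₁E₁) + 1/(A₂E₂) = 1/(450×210×10³) + 1/(2300×102×10³) = 1.484×10⁻⁸ N⁻¹.
So P = 0.0007515 / 1.484×10⁻⁸ = 50.62 kN.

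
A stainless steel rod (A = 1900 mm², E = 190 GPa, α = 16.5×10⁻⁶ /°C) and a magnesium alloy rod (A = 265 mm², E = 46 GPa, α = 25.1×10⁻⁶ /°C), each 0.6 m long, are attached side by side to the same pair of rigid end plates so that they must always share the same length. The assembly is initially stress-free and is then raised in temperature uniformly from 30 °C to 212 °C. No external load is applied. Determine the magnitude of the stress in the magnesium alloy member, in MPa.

Equilibrium of a rigid end plate with no external load gives equal and opposite internal forces ±P in the two members. Since α_{magnesium alloy} > α_{stainless steel}, heating drives the magnesium alloy into compression and the stainless steel into tension.
Compatibility of the two members (thermal + elastic change equal): (α₁ − α₂)ΔT = P·[1/(A₁E₁) + 1/(A₂E₂)].
|α₁ − α₂|·ΔT = 8.6×10⁻⁶ × 182 = 0.001565.
1/(A₁E₁) + 1/(A₂E₂) = 1/(1900×190×10³) + 1/(265×46×10³) = 8.48×10⁻⁸ N⁻¹.
P = 0.001565 / 8.48×10⁻⁸ = 18460 N = 18.46 kN.
σ_{magnesium alloy} = P/A₂ = 18460/265 = 69.65 MPa, compressive.

σ ≈ 69.6 MPa (compressive)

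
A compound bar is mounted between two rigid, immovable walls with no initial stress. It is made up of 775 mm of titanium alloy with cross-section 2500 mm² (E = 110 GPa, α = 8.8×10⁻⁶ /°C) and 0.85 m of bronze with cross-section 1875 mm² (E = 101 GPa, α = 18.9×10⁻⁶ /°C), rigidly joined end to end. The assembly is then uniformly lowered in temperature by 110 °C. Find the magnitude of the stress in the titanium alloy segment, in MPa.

With the walls removed the bar would change length by δ_free = Σ αᵢΔT Lᵢ = 8.8×10⁻⁶×110×775 + 18.9×10⁻⁶×110×850 = 2.517 mm.
Since the ends are fixed, an axial force P builds up, equal in every segment, with P · Σ Lᵢ/(AᵢEᵢ) = δ_free.
The series flexibility is Σ Lᵢ/(AᵢEᵢ) = 775/(2500×110×10³) + 850/(1875×101×10³) = 7.307×10⁻⁶ mm/N.
Hence P = δ_free / Σ(L/AE) = 2.517/7.307×10⁻⁶ = 344.5 kN (tensile).
σ_{titanium alloy} = P / A = 344500 / 2500 = 137.8 MPa.

σ ≈ 138 MPa (tensile)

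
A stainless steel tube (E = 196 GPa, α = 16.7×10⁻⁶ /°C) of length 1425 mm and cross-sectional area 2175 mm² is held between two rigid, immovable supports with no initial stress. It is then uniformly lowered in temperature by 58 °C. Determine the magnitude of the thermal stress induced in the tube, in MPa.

σ ≈ 190 MPa (tensile)

The supports are rigid, so the total axial strain is zero. The restrained thermal strain is ε = αΔT = 16.7×10⁻⁶ × 58 = 968.6×10⁻⁶.
The stress required to suppress this strain is σ = Eε = 196×10³ × 968.6×10⁻⁶ = 189.8 MPa, tensile since the tube is trying to contract.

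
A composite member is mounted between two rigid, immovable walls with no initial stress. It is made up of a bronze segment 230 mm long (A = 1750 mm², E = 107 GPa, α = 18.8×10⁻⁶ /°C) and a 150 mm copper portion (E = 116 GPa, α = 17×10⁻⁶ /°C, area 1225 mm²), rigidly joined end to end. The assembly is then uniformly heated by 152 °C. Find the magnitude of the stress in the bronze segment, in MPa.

σ ≈ 261 MPa (compressive)

If the supports were absent, the total length change would be Σ αᵢΔT Lᵢ = 18.8×10⁻⁶×152×230 + 17×10⁻⁶×152×150 = 1.045 mm.
The rigid supports impose zero overall length change; the single axial force P common to all segments must satisfy P Σ Lᵢ/(AᵢEᵢ) = δ_free.
The series flexibility is Σ Lᵢ/(AᵢEᵢ) = 230/(1750×107×10³) + 150/(1225×116×10³) = 2.284×10⁻⁶ mm/N.
So P = 1.045 / 2.284×10⁻⁶ = 457.5 kN, compressive.
σ_{bronze} = P / A = 457500 / 1750 = 261.4 MPa.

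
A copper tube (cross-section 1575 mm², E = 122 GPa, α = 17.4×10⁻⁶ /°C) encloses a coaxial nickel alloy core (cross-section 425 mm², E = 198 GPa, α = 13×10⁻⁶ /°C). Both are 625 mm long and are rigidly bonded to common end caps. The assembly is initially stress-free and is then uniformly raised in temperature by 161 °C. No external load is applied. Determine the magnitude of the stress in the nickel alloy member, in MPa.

σ ≈ 97.5 MPa (tensile)

Equilibrium of a rigid end plate with no external load gives equal and opposite internal forces ±P in the two members. Since α_{copper} > α_{nickel alloy}, heating drives the copper into compression and the nickel alloy into tension.
Equating the net (thermal + elastic) strains gives |α₁ − α₂|·ΔT = P·[1/(A₁E₁) + 1/(A₂E₂)].
|α₁ − α₂|·ΔT = 4.4×10⁻⁶ × 161 = 0.0007084.
1/(A₁E₁) + 1/(A₂E₂) = 1/(1575×122×10³) + 1/(425×198×10³) = 1.709×10⁻⁸ N⁻¹.
P = 0.0007084 / 1.709×10⁻⁸ = 41460 N = 41.46 kN.
σ_{nickel alloy} = P/A₂ = 41460/425 = 97.54 MPa, tensile.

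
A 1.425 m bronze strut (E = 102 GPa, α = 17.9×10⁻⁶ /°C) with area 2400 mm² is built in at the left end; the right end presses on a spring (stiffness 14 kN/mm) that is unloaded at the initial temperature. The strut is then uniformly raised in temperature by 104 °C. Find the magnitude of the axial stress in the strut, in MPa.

If the spring were absent the strut would lengthen by αΔT L = 17.9×10⁻⁶ × 104 × 1425 = 2.653 mm.
Let P be the compressive force at the spring. The strut shortens elastically by PL/(AE) and the spring compresses by P/k; together these equal δ_free.
So P = δ_free / [L/(AE) + 1/k] = 2.653 / [ 1425/(2400×102×10³) + 1/(14×10³) ].
P = 2.653 / 7.725×10⁻⁵ = 34340 N.
σ = P/A = 34340/2400 = 14.31 MPa.

σ ≈ 14.3 MPa (compressive)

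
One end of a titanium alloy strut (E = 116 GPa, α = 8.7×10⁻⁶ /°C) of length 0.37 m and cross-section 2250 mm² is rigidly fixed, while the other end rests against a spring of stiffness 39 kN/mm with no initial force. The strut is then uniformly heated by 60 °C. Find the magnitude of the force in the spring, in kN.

P ≈ 7.14 kN

If the spring were absent the strut would lengthen by αΔT L = 8.7×10⁻⁶ × 60 × 370 = 0.1931 mm.
With a force P in the spring, the elastic change of the strut is PL/(AE) and that of the spring is P/k; compatibility requires their sum to equal δ_free.
P [ L/(AE) + 1/k ] = δ_free → P [ 370/(2250×116×10³) + 1/(39×10³) ] = 0.1931.
P = 0.1931 / 2.706×10⁻⁵ = 7138 N.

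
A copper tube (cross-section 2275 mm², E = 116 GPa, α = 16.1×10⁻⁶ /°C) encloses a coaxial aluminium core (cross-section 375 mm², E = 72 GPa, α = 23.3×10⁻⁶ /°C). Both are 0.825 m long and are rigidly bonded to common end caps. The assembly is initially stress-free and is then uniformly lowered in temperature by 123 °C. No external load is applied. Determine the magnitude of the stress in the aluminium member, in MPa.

The aluminium has the larger α, so on cooling it would change length more than the copper if both were free. The rigid plates force a common final length, so the aluminium is put into tension and the copper into compression, with equal and opposite forces P (no external load).
Equating the net (thermal + elastic) strains gives |α₁ − α₂|·ΔT = P·[1/(A₁E₁) + 1/(A₂E₂)].
|α₁ − α₂|·ΔT = 7.2×10⁻⁶ × 123 = 0.0008856.
1/(A₁E₁) + 1/(A₂E₂) = 1/(2275×116×10³) + 1/(375×72×10³) = 4.083×10⁻⁸ N⁻¹.
So P = 0.0008856 / 4.083×10⁻⁸ = 21.69 kN.
σ_{aluminium} = P/A₂ = 21690/375 = 57.84 MPa, tensile.

σ ≈ 57.8 MPa (tensile)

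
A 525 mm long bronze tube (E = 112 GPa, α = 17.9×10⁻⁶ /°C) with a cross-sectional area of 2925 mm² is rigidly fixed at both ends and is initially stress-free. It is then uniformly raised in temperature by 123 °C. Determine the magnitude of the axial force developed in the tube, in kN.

P ≈ 721 kN (compressive)

The ends cannot move, so σ = EαΔT = 112×10³ × 17.9×10⁻⁶ × 123 = 246.6 MPa.
Axial force P = σA = 246.6 × 2925 = 721300 N = 721.3 kN, compressive.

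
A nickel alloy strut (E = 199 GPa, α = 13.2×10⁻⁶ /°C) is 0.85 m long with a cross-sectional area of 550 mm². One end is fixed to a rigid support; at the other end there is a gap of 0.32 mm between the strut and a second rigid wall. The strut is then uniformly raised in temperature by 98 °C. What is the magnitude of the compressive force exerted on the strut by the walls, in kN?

Unrestrained expansion: δ_free = αΔT L = 13.2×10⁻⁶ × 98 × 850 = 1.1 mm.
The gap closes (δ_free > 0.32 mm) and the wall then resists a further 1.1 − 0.32 = 0.7796 mm of expansion.
That suppressed elongation corresponds to σ = E·Δ/L = 199×10³ × 0.7796/850 = 182.5 MPa.
Force on the wall = σA = 182.5 × 550 mm² = 100.4 kN.

P ≈ 100 kN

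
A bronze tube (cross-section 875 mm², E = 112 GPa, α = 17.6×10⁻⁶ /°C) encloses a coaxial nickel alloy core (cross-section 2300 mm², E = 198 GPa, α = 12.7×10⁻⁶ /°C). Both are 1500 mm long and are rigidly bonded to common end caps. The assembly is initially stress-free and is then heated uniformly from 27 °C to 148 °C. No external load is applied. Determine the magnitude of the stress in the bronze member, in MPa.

Equilibrium of a rigid end plate with no external load gives equal and opposite internal forces ±P in the two members. Since α_{bronze} > α_{nickel alloy}, heating drives the bronze into compression and the nickel alloy into tension.
Compatibility of the two members (thermal + elastic change equal): (α₁ − α₂)ΔT = P·[1/(A₁E₁) + 1/(A₂E₂)].
|α₁ − α₂|·ΔT = 4.9×10⁻⁶ × 121 = 0.0005929.
1/(A₁E₁) + 1/(A₂E₂) = 1/(875×112×10³) + 1/(2300×198×10³) = 1.24×10⁻⁸ N⁻¹.
P = 0.0005929 / 1.24×10⁻⁸ = 47810 N = 47.81 kN.
σ_{bronze} = P/A₁ = 47810/875 = 54.65 MPa, compressive.

σ ≈ 54.6 MPa (compressive)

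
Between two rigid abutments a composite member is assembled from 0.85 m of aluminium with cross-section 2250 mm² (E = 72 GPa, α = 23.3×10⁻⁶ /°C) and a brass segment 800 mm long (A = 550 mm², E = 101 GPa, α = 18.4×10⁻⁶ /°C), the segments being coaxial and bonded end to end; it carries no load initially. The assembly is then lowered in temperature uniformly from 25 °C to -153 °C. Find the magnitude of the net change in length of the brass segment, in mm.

If the supports were absent, the total length change would be Σ αᵢΔT Lᵢ = 23.3×10⁻⁶×178×850 + 18.4×10⁻⁶×178×800 = 6.145 mm.
The rigid supports impose zero overall length change; the single axial force P common to all segments must satisfy P Σ Lᵢ/(AᵢEᵢ) = δ_free.
The series flexibility is Σ Lᵢ/(AᵢEᵢ) = 850/(2250×72×10³) + 800/(550×101×10³) = 1.965×10⁻⁵ mm/N.
So P = 6.145 / 1.965×10⁻⁵ = 312.8 kN, tensile.
For the brass segment, free thermal change = 18.4×10⁻⁶×178×800 = 2.62 mm and elastic change from P = 312800×800/(550×101×10³) = 4.504 mm; these oppose, so the net change is 1.88 mm (segment lengthens).

|ΔL| ≈ 1.88 mm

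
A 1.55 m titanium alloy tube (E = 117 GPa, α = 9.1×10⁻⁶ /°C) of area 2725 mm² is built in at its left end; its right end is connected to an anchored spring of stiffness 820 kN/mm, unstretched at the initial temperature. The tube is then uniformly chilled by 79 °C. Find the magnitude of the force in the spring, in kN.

P ≈ 183 kN

If the spring were absent the tube would shorten by αΔT L = 9.1×10⁻⁶ × 79 × 1550 = 1.114 mm.
Let P be the tensile force in the spring. The tube extends elastically by PL/(AE) and the spring stretches by P/k; together these equal δ_free.
So P = δ_free / [L/(AE) + 1/k] = 1.114 / [ 1550/(2725×117×10³) + 1/(820×10³) ].
P = 1.114 / 6.081×10⁻⁶ = 183200 N.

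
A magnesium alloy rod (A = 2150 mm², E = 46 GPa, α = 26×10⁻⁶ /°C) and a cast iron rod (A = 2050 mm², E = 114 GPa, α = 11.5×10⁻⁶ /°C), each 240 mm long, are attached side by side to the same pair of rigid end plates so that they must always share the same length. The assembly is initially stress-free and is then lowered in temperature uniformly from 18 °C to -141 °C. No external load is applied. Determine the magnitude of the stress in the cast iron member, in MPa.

The magnesium alloy has the larger α, so on cooling it would change length more than the cast iron if both were free. The rigid plates force a common final length, so the magnesium alloy is put into tension and the cast iron into compression, with equal and opposite forces P (no external load).
Equating the net (thermal + elastic) strains gives |α₁ − α₂|·ΔT = P·[1/(A₁E₁) + 1/(A₂E₂)].
|α₁ − α₂|·ΔT = 14.5×10⁻⁶ × 159 = 0.002305.
1/(A₁E₁) + 1/(A₂E₂) = 1/(2150×46×10³) + 1/(2050×114×10³) = 1.439×10⁻⁸ N⁻¹.
P = 0.002305 / 1.439×10⁻⁸ = 160200 N = 160.2 kN.
σ_{cast iron} = P/A₂ = 160200/2050 = 78.15 MPa, compressive.

σ ≈ 78.2 MPa (compressive)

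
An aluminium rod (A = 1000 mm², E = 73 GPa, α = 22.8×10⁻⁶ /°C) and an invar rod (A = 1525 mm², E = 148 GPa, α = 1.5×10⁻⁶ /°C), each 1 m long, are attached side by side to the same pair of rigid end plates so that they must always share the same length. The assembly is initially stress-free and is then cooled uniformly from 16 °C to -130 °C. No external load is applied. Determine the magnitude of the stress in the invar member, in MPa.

σ ≈ 112 MPa (compressive)

Equilibrium of a rigid end plate with no external load gives equal and opposite internal forces ±P in the two members. Since α_{aluminium} > α_{invar}, cooling drives the aluminium into tension and the invar into compression.
Compatibility of the two members (thermal + elastic change equal): (α₁ − α₂)ΔT = P·[1/(A₁E₁) + 1/(A₂E₂)].
|α₁ − α₂|·ΔT = 21.3×10⁻⁶ × 146 = 0.00311.
1/(A₁E₁) + 1/(A₂E₂) = 1/(1000×73×10³) + 1/(1525×148×10³) = 1.813×10⁻⁸ N⁻¹.
P = 0.00311 / 1.813×10⁻⁸ = 171500 N = 171.5 kN.
σ_{invar} = P/A₂ = 171500/1525 = 112.5 MPa, compressive.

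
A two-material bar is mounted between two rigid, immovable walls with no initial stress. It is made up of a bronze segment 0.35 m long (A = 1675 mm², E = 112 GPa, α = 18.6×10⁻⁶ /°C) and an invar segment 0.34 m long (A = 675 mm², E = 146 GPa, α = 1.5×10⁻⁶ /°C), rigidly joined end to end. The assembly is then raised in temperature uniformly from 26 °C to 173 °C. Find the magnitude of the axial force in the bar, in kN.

With the walls removed the bar would change length by δ_free = Σ αᵢΔT Lᵢ = 18.6×10⁻⁶×147×350 + 1.5×10⁻⁶×147×340 = 1.032 mm.
The rigid supports impose zero overall length change; the single axial force P common to all segments must satisfy P Σ Lᵢ/(AᵢEᵢ) = δ_free.
Σ Lᵢ/(AᵢEᵢ) = 350/(1675×112×10³) + 340/(675×146×10³) = 5.316×10⁻⁶ mm/N.
So P = 1.032 / 5.316×10⁻⁶ = 194.1 kN, compressive.

P ≈ 194 kN (compressive)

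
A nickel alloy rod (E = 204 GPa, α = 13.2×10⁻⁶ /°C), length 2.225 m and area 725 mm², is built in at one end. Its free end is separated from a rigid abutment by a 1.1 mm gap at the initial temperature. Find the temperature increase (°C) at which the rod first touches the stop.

The gap closes when αΔT L = 1.1 mm, since the rod is still unstressed at that instant.
ΔT = 1.1 / (13.2×10⁻⁶ × 2225) = 37.45 °C.

ΔT ≈ 37.5 °C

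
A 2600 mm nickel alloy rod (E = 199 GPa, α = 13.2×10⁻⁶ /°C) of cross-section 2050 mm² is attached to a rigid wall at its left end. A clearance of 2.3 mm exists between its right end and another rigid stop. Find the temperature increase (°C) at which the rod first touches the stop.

Contact occurs when the free expansion equals the gap: αΔT L = 2.3 mm.
ΔT = 2.3 / (13.2×10⁻⁶ × 2600) = 67.02 °C.

ΔT ≈ 67 °C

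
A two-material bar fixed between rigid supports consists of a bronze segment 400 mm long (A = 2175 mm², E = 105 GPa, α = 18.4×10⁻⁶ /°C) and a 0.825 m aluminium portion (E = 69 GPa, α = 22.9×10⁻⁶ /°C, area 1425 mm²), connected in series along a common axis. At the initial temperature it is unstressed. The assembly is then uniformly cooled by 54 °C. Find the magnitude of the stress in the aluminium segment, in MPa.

σ ≈ 98.1 MPa (tensile)

With the walls removed the bar would change length by δ_free = Σ αᵢΔT Lᵢ = 18.4×10⁻⁶×54×400 + 22.9×10⁻⁶×54×825 = 1.418 mm.
Since the ends are fixed, an axial force P builds up, equal in every segment, with P · Σ Lᵢ/(AᵢEᵢ) = δ_free.
The series flexibility is Σ Lᵢ/(AᵢEᵢ) = 400/(2175×105×10³) + 825/(1425×69×10³) = 1.014×10⁻⁵ mm/N.
So P = 1.418 / 1.014×10⁻⁵ = 139.8 kN, tensile.
σ_{aluminium} = P / A = 139800 / 1425 = 98.09 MPa.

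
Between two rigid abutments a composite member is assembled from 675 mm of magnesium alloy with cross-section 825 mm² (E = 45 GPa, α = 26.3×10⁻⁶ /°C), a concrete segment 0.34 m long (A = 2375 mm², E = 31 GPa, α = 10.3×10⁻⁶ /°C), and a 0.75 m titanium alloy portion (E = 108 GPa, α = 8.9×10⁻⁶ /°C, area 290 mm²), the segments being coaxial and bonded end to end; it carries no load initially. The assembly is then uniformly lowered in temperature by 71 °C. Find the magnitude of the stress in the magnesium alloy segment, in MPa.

σ ≈ 51.4 MPa (tensile)

If the supports were absent, the total length change would be Σ αᵢΔT Lᵢ = 26.3×10⁻⁶×71×675 + 10.3×10⁻⁶×71×340 + 8.9×10⁻⁶×71×750 = 1.983 mm.
The walls prevent any net length change, so an axial force P (same in every segment) develops. Compatibility: P · Σ Lᵢ/(AᵢEᵢ) = δ_free.
Σ Lᵢ/(AᵢEᵢ) = 675/(825×45×10³) + 340/(2375×31×10³) + 750/(290×108×10³) = 4.675×10⁻⁵ mm/N.
So P = 1.983 / 4.675×10⁻⁵ = 42.42 kN, tensile.
σ_{magnesium alloy} = P / A = 42420 / 825 = 51.42 MPa.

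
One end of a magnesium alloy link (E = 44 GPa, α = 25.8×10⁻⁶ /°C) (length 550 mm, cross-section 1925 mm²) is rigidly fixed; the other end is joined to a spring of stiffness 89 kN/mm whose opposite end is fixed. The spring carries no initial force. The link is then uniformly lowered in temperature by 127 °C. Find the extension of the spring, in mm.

δ ≈ 1.14 mm

The unrestrained thermal change is αΔT L = 25.8×10⁻⁶ × 127 × 550 = 1.802 mm.
Let P be the tensile force in the spring. The link extends elastically by PL/(AE) and the spring stretches by P/k; together these equal δ_free.
P [ L/(AE) + 1/k ] = δ_free → P [ 550/(1925×44×10³) + 1/(89×10³) ] = 1.802.
P = 1.802 / 1.773×10⁻⁵ = 101600 N.
Spring extension = P/k = 101600/(89×10³) = 1.142 mm.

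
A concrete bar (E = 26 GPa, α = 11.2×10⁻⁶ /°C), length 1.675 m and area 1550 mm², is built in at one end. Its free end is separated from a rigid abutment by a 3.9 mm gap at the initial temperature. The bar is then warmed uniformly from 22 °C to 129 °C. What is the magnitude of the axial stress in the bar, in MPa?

Unrestrained expansion: δ_free = αΔT L = 11.2×10⁻⁶ × 107 × 1675 = 2.007 mm.
This is smaller than the 3.9 mm clearance, so the bar expands freely without reaching the stop — the stress is zero.

σ ≈ 0 MPa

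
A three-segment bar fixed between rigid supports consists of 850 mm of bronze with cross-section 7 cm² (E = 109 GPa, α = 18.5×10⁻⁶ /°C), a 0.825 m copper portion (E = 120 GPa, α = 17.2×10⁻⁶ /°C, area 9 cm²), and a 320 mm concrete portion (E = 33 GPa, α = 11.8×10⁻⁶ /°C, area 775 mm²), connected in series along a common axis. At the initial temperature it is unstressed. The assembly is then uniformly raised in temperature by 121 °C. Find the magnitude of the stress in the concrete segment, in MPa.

σ ≈ 168 MPa (compressive)

Free thermal expansion of the whole bar: Σ αᵢΔT Lᵢ = 18.5×10⁻⁶×121×850 + 17.2×10⁻⁶×121×825 + 11.8×10⁻⁶×121×320 = 4.077 mm.
Since the ends are fixed, an axial force P builds up, equal in every segment, with P · Σ Lᵢ/(AᵢEᵢ) = δ_free.
Σ Lᵢ/(AᵢEᵢ) = 850/(700×109×10³) + 825/(900×120×10³) + 320/(775×33×10³) = 3.129×10⁻⁵ mm/N.
P = 4.077 / 3.129×10⁻⁵ = 130300 N = 130.3 kN, compressive.
σ_{concrete} = P / A = 130300 / 775 = 168.1 MPa.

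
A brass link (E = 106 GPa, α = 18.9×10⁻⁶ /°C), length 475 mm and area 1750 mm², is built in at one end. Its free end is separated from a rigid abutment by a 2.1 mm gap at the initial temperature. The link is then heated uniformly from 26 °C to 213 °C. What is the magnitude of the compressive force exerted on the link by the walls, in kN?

Unrestrained expansion: δ_free = αΔT L = 18.9×10⁻⁶ × 187 × 475 = 1.679 mm.
This is smaller than the 2.1 mm clearance, so the link expands freely without reaching the stop — the stress is zero.

P ≈ 0 kN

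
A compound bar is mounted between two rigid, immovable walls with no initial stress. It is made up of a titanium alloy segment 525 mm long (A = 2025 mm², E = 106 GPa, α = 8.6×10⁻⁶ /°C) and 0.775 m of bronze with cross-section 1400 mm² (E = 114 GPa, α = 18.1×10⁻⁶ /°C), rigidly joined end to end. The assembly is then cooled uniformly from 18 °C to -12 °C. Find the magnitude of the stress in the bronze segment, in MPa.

σ ≈ 54.4 MPa (tensile)

If the supports were absent, the total length change would be Σ αᵢΔT Lᵢ = 8.6×10⁻⁶×30×525 + 18.1×10⁻⁶×30×775 = 0.5563 mm.
The walls prevent any net length change, so an axial force P (same in every segment) develops. Compatibility: P · Σ Lᵢ/(AᵢEᵢ) = δ_free.
The series flexibility is Σ Lᵢ/(AᵢEᵢ) = 525/(2025×106×10³) + 775/(1400×114×10³) = 7.302×10⁻⁶ mm/N.
P = 0.5563 / 7.302×10⁻⁶ = 76180 N = 76.18 kN, tensile.
σ_{bronze} = P / A = 76180 / 1400 = 54.42 MPa.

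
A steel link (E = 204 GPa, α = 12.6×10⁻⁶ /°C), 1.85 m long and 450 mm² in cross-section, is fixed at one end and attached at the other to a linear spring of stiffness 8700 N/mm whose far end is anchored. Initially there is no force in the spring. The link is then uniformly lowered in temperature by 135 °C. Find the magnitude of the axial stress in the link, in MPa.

σ ≈ 51.8 MPa (tensile)

The unrestrained thermal change is αΔT L = 12.6×10⁻⁶ × 135 × 1850 = 3.147 mm.
With a force P in the spring, the elastic change of the link is PL/(AE) and that of the spring is P/k; compatibility requires their sum to equal δ_free.
P [ L/(AE) + 1/k ] = δ_free → P [ 1850/(450×204×10³) + 1/(8700) ] = 3.147.
P = 3.147 / 0.0001351 = 23290 N.
σ = P/A = 23290/450 = 51.76 MPa.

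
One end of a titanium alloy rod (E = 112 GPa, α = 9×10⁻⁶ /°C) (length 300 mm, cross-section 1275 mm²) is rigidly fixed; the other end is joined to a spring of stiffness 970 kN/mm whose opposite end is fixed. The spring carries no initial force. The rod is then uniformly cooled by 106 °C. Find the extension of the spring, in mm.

δ ≈ 0.0942 mm

If the spring were absent the rod would shorten by αΔT L = 9×10⁻⁶ × 106 × 300 = 0.2862 mm.
With a force P in the spring, the elastic change of the rod is PL/(AE) and that of the spring is P/k; compatibility requires their sum to equal δ_free.
So P = δ_free / [L/(AE) + 1/k] = 0.2862 / [ 300/(1275×112×10³) + 1/(970×10³) ].
P = 0.2862 / 3.132×10⁻⁶ = 91390 N.
Spring extension = P/k = 91390/(970×10³) = 0.09421 mm.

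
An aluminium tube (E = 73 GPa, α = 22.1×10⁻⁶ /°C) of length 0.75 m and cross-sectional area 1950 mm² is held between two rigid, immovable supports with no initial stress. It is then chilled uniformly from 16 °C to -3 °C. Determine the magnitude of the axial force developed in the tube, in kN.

P ≈ 59.8 kN (tensile)

The ends cannot move, so σ = EαΔT = 73×10³ × 22.1×10⁻⁶ × 19 = 30.65 MPa.
Then P = σA = 30.65 × 1950 mm² = 59.77 kN, tensile.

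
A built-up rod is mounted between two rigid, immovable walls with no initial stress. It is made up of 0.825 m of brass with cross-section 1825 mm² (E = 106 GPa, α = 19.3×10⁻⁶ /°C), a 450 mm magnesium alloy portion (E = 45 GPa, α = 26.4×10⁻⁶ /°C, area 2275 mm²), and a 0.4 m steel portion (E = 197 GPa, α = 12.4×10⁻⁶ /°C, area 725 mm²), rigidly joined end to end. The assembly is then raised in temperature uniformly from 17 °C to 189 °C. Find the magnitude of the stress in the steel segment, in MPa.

σ ≈ 678 MPa (compressive)

With the walls removed the bar would change length by δ_free = Σ αᵢΔT Lᵢ = 19.3×10⁻⁶×172×825 + 26.4×10⁻⁶×172×450 + 12.4×10⁻⁶×172×400 = 5.635 mm.
Since the ends are fixed, an axial force P builds up, equal in every segment, with P · Σ Lᵢ/(AᵢEᵢ) = δ_free.
Σ Lᵢ/(AᵢEᵢ) = 825/(1825×106×10³) + 450/(2275×45×10³) + 400/(725×197×10³) = 1.146×10⁻⁵ mm/N.
So P = 5.635 / 1.146×10⁻⁵ = 491.7 kN, compressive.
σ_{steel} = P / A = 491700 / 725 = 678.2 MPa.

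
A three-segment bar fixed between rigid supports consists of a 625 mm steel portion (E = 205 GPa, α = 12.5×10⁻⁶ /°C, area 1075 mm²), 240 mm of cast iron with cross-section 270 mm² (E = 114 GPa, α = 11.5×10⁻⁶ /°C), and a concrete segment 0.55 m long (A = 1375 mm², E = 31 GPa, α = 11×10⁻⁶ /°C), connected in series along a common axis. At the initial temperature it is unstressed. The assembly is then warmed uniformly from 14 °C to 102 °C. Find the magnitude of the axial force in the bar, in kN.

If the supports were absent, the total length change would be Σ αᵢΔT Lᵢ = 12.5×10⁻⁶×88×625 + 11.5×10⁻⁶×88×240 + 11×10⁻⁶×88×550 = 1.463 mm.
The walls prevent any net length change, so an axial force P (same in every segment) develops. Compatibility: P · Σ Lᵢ/(AᵢEᵢ) = δ_free.
Σ Lᵢ/(AᵢEᵢ) = 625/(1075×205×10³) + 240/(270×114×10³) + 550/(1375×31×10³) = 2.354×10⁻⁵ mm/N.
Hence P = δ_free / Σ(L/AE) = 1.463/2.354×10⁻⁵ = 62.15 kN (compressive).

P ≈ 62.1 kN (compressive)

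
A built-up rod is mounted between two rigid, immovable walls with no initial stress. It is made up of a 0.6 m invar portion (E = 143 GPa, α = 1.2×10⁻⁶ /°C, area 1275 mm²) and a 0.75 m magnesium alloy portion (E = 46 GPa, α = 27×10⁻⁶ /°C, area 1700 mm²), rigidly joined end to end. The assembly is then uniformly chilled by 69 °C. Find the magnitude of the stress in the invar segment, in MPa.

σ ≈ 88.1 MPa (tensile)

If the supports were absent, the total length change would be Σ αᵢΔT Lᵢ = 1.2×10⁻⁶×69×600 + 27×10⁻⁶×69×750 = 1.447 mm.
The walls prevent any net length change, so an axial force P (same in every segment) develops. Compatibility: P · Σ Lᵢ/(AᵢEᵢ) = δ_free.
The series flexibility is Σ Lᵢ/(AᵢEᵢ) = 600/(1275×143×10³) + 750/(1700×46×10³) = 1.288×10⁻⁵ mm/N.
So P = 1.447 / 1.288×10⁻⁵ = 112.3 kN, tensile.
σ_{invar} = P / A = 112300 / 1275 = 88.1 MPa.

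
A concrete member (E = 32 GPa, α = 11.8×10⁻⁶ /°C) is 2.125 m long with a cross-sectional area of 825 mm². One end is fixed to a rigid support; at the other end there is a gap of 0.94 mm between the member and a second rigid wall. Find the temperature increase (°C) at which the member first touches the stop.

ΔT ≈ 37.5 °C

Contact occurs when the free expansion equals the gap: αΔT L = 0.94 mm.
So ΔT = g/(αL) = 0.94/(11.8×10⁻⁶ × 2125) = 37.49 °C.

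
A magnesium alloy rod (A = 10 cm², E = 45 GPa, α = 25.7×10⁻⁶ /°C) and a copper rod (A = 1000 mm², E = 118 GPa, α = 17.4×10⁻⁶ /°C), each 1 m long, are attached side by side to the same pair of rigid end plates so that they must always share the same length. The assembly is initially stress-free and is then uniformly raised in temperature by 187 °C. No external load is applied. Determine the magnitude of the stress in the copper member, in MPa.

Both members must finish at the same length. With the larger α, the magnesium alloy tends to over-expand; the plates restrain it, putting the magnesium alloy in compression and the copper in tension. With no external load the two internal forces are equal and opposite, magnitude P.
Compatibility of the two members (thermal + elastic change equal): (α₁ − α₂)ΔT = P·[1/(A₁E₁) + 1/(A₂E₂)].
|α₁ − α₂|·ΔT = 8.3×10⁻⁶ × 187 = 0.001552.
1/(A₁E₁) + 1/(A₂E₂) = 1/(1000×45×10³) + 1/(1000×118×10³) = 3.07×10⁻⁸ N⁻¹.
P = 0.001552 / 3.07×10⁻⁸ = 50560 N = 50.56 kN.
σ_{copper} = P/A₂ = 50560/1000 = 50.56 MPa, tensile.

σ ≈ 50.6 MPa (tensile)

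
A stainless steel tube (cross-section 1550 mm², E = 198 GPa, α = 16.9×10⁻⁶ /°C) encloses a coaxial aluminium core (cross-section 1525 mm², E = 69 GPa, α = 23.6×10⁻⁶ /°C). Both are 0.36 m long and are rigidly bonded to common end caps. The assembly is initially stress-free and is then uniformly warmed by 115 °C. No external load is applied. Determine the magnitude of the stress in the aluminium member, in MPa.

σ ≈ 39.6 MPa (compressive)

Both members must finish at the same length. With the larger α, the aluminium tends to over-expand; the plates restrain it, putting the aluminium in compression and the stainless steel in tension. With no external load the two internal forces are equal and opposite, magnitude P.
Compatibility of the two members (thermal + elastic change equal): (α₁ − α₂)ΔT = P·[1/(A₁E₁) + 1/(A₂E₂)].
|α₁ − α₂|·ΔT = 6.7×10⁻⁶ × 115 = 0.0007705.
1/(A₁E₁) + 1/(A₂E₂) = 1/(1550×198×10³) + 1/(1525×69×10³) = 1.276×10⁻⁸ N⁻¹.
So P = 0.0007705 / 1.276×10⁻⁸ = 60.38 kN.
σ_{aluminium} = P/A₂ = 60380/1525 = 39.59 MPa, compressive.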